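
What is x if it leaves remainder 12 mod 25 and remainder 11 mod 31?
662

Using Chinese Remainder Theorem:
M = 25 × 31 = 775
M1 = 31, M2 = 25
y1 = 31^(-1) mod 25 = 21
y2 = 25^(-1) mod 31 = 5
x = (12×31×21 + 11×25×5) mod 775 = 662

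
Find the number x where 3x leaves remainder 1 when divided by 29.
10

gcd(3, 29) = 1, so the inverse exists.
Extended Euclidean algorithm on (29, 3):
29 = 9 × 3 + 2  ⟹  2 = (1)·29 + (-9)·3
3 = 1 × 2 + 1  ⟹  1 = (-1)·29 + (10)·3
So (10)·3 ≡ 1 (mod 29), i.e. 3^(-1) ≡ 10 (mod 29).
Check: 3 × 10 = 30 ≡ 1 (mod 29)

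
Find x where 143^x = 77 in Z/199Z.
115

Baby-step giant-step with step n = ⌈√199⌉ = 15.
Baby steps 143^j mod 199 (j:value) for j=0..14: 0:1, 1:143, 2:151, 3:101, 4:115, 5:127, 6:52, 7:73, 8:91, 9:78, 10:10, 11:37, 12:117, 13:15, 14:155.
Giant-step multiplier: 143^(-15) ≡ 143^(198-15) = 143^183 ≡ 55 (mod 199).
Giant steps γ_i = 77·55^i mod 199: γ_0=77, γ_1=56, γ_2=95, γ_3=51, γ_4=19, γ_5=50, γ_6=163, γ_7=10 (in table at j=10).
x = i·n + j = 7·15 + 10 = 115.
Check: 143^115 ≡ 77 (mod 199).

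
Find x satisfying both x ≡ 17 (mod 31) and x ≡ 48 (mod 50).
48

Using Chinese Remainder Theorem:
M = 31 × 50 = 1550
M1 = 50, M2 = 31
y1 = 50^(-1) mod 31 = 18
y2 = 31^(-1) mod 50 = 21
x = (17×50×18 + 48×31×21) mod 1550 = 48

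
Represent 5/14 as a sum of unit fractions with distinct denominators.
1/3 + 1/42

Greedy algorithm:
5/14: ceiling(14/5) = 3, use 1/3
1/42: ceiling(42/1) = 42, use 1/42
Result: 5/14 = 1/3 + 1/42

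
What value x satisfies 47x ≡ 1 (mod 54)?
23

gcd(47, 54) = 1, so the inverse exists.
Extended Euclidean algorithm on (54, 47):
54 = 1 × 47 + 7  ⟹  7 = (1)·54 + (-1)·47
47 = 6 × 7 + 5  ⟹  5 = (-6)·54 + (7)·47
7 = 1 × 5 + 2  ⟹  2 = (7)·54 + (-8)·47
5 = 2 × 2 + 1  ⟹  1 = (-20)·54 + (23)·47
So (23)·47 ≡ 1 (mod 54), i.e. 47^(-1) ≡ 23 (mod 54).
Check: 47 × 23 = 1081 ≡ 1 (mod 54)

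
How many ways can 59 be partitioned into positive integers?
831820

p(n) counts ways to write n as a sum of positive integers (order ignored).
Euler's pentagonal recurrence: p(k) = p(k-1) + p(k-2) - p(k-5) - p(k-7) + p(k-12) + p(k-15) - ... (offsets j(3j∓1)/2, signs ++--, p(0)=1, p(<0)=0).
DP table for k = 0..58: p(0)=1, p(1)=1, p(2)=2, p(3)=3, p(4)=5, p(5)=7, p(6)=11, p(7)=15, p(8)=22, p(9)=30, p(10)=42, p(11)=56, p(12)=77, p(13)=101, p(14)=135, p(15)=176, p(16)=231, p(17)=297, p(18)=385, p(19)=490, p(20)=627, p(21)=792, p(22)=1002, p(23)=1255, p(24)=1575, p(25)=1958, p(26)=2436, p(27)=3010, p(28)=3718, p(29)=4565, p(30)=5604, p(31)=6842, p(32)=8349, p(33)=10143, p(34)=12310, p(35)=14883, p(36)=17977, p(37)=21637, p(38)=26015, p(39)=31185, p(40)=37338, p(41)=44583, p(42)=53174, p(43)=63261, p(44)=75175, p(45)=89134, p(46)=105558, p(47)=124754, p(48)=147273, p(49)=173525, p(50)=204226, p(51)=239943, p(52)=281589, p(53)=329931, p(54)=386155, p(55)=451276, p(56)=526823, p(57)=614154, p(58)=715220.
Final step: p(59) = p(58) + p(57) - p(54) - p(52) + p(47) + p(44) - p(37) - p(33) + p(24) + p(19) - p(8) - p(2)
= 715220 + 614154 - 386155 - 281589 + 124754 + 75175 - 21637 - 10143 + 1575 + 490 - 22 - 2
= 831820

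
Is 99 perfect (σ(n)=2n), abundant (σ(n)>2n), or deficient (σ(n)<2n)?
deficient

Proper divisors of 99: sum = 1 + 3 + 9 + 11 + 33 = 57
Since 57 < 99, 99 is deficient.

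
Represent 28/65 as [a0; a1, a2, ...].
[0; 2, 3, 9]

Euclidean algorithm steps:
28 = 0 × 65 + 28
65 = 2 × 28 + 9
28 = 3 × 9 + 1
9 = 9 × 1 + 0
Continued fraction: [0; 2, 3, 9]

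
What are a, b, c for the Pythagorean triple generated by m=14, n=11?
(75, 308, 317)

Euclid's formula: a = m² - n², b = 2mn, c = m² + n²
m = 14, n = 11
a = 14² - 11² = 196 - 121 = 75
b = 2 × 14 × 11 = 308
c = 14² + 11² = 196 + 121 = 317
Verification: 75² + 308² = 5625 + 94864 = 100489 = 317² ✓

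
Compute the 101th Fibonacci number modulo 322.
5

Matrix identity: Q^n = [[F_(n+1), F_n], [F_n, F_(n-1)]] with Q = [[1,1],[1,0]].
n = 101 = 1100101₂. Square-and-multiply, entries mod 322:
Q^1 = [[1,1],[1,0]]
Q^3 = (Q^1)²·Q = [[3,2],[2,1]]
Q^6 = (Q^3)² = [[13,8],[8,5]]
Q^12 = (Q^6)² = [[233,144],[144,89]]
Q^25 = (Q^12)²·Q = [[321,321],[321,0]]
Q^50 = (Q^25)² = [[2,1],[1,1]]
Q^101 = (Q^50)²·Q = [[8,5],[5,3]]
F_101 mod 322 = Q^101[0][1] = 5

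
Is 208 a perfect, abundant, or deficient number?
abundant

Proper divisors of 208: sum = 1 + 2 + 4 + 8 + 13 + 16 + 26 + 52 + 104 = 226
Since 226 > 208, 208 is abundant.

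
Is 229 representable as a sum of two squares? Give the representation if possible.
2² + 15² (a=2, b=15)

Factorization: 229 = 229
By Fermat: n is sum of two squares iff every prime p ≡ 3 (mod 4) appears to even power.
All primes ≡ 3 (mod 4) appear to even power.
Search a = 0, 1, 2, … for 229 - a² a perfect square: first hit at a = 2: 229 - 4 = 225 = 15².
229 = 2² + 15² = 4 + 225 ✓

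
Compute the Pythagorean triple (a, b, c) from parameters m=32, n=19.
(663, 1216, 1385)

Euclid's formula: a = m² - n², b = 2mn, c = m² + n²
m = 32, n = 19
a = 32² - 19² = 1024 - 361 = 663
b = 2 × 32 × 19 = 1216
c = 32² + 19² = 1024 + 361 = 1385
Verification: 663² + 1216² = 439569 + 1478656 = 1918225 = 1385² ✓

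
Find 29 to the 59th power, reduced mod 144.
5

Repeated squaring. Binary of 59 = 111011.
29^1 ≡ 29 (mod 144); 29^2 ≡ 121 (mod 144); 29^4 ≡ 97 (mod 144); 29^8 ≡ 49 (mod 144); 29^16 ≡ 97 (mod 144); 29^32 ≡ 49 (mod 144)
29^59 = 29^1 × 29^2 × 29^8 × 29^16 × 29^32 ≡ 5 (mod 144)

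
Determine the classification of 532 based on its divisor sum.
abundant

Proper divisors of 532: sum = 1 + 2 + 4 + 7 + 14 + 19 + 28 + 38 + 76 + 133 + 266 = 588
Since 588 > 532, 532 is abundant.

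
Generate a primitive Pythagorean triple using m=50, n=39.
(979, 3900, 4021)

Euclid's formula: a = m² - n², b = 2mn, c = m² + n²
m = 50, n = 39
a = 50² - 39² = 2500 - 1521 = 979
b = 2 × 50 × 39 = 3900
c = 50² + 39² = 2500 + 1521 = 4021
Verification: 979² + 3900² = 958441 + 15210000 = 16168441 = 4021² ✓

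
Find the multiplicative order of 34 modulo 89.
4

89 is prime, so ord(34) divides φ(89) = 88.
Divisors of 88: 1, 2, 4, 8, 11, 22, 44, 88.
Repeated squaring: 34^1 ≡ 34, 34^2 ≡ 88, 34^4 ≡ 1, 34^8 ≡ 1, 34^16 ≡ 1, 34^32 ≡ 1, 34^64 ≡ 1 (mod 89).
Test 34^d mod 89 for each divisor d in increasing order:
34^1 ≡ 34
34^2 ≡ 88
34^4 ≡ 1  ← first divisor giving 1
The order is 4.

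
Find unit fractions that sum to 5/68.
1/14 + 1/476

Greedy algorithm:
5/68: ceiling(68/5) = 14, use 1/14
1/476: ceiling(476/1) = 476, use 1/476
Result: 5/68 = 1/14 + 1/476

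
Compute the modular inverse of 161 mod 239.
144

gcd(161, 239) = 1, so the inverse exists.
Extended Euclidean algorithm on (239, 161):
239 = 1 × 161 + 78  ⟹  78 = (1)·239 + (-1)·161
161 = 2 × 78 + 5  ⟹  5 = (-2)·239 + (3)·161
78 = 15 × 5 + 3  ⟹  3 = (31)·239 + (-46)·161
5 = 1 × 3 + 2  ⟹  2 = (-33)·239 + (49)·161
3 = 1 × 2 + 1  ⟹  1 = (64)·239 + (-95)·161
So (-95)·161 ≡ 1 (mod 239), i.e. 161^(-1) ≡ -95 ≡ 144 (mod 239).
Check: 161 × 144 = 23184 ≡ 1 (mod 239)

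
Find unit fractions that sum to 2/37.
1/19 + 1/703

Greedy algorithm:
2/37: ceiling(37/2) = 19, use 1/19
1/703: ceiling(703/1) = 703, use 1/703
Result: 2/37 = 1/19 + 1/703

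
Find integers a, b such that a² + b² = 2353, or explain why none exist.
7² + 48² (a=7, b=48)

Factorization: 2353 = 13 × 181
By Fermat: n is sum of two squares iff every prime p ≡ 3 (mod 4) appears to even power.
All primes ≡ 3 (mod 4) appear to even power.
Search a = 0, 1, 2, … for 2353 - a² a perfect square: first hit at a = 7: 2353 - 49 = 2304 = 48².
2353 = 7² + 48² = 49 + 2304 ✓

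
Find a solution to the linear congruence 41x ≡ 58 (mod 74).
x ≡ 70 (mod 74)

gcd(41, 74) = 1, which divides 58, so solutions exist.
Find 41^(-1) mod 74 by the extended Euclidean algorithm:
74 = 1 × 41 + 33  ⟹  33 = (1)·74 + (-1)·41
41 = 1 × 33 + 8  ⟹  8 = (-1)·74 + (2)·41
33 = 4 × 8 + 1  ⟹  1 = (5)·74 + (-9)·41
So (-9)·41 ≡ 1 (mod 74), i.e. 41^(-1) ≡ -9 ≡ 65 (mod 74).
x ≡ 65 × 58 = 3770 ≡ 70 (mod 74).
Check: 41 × 70 = 2870 ≡ 58 (mod 74).
Unique solution: x ≡ 70 (mod 74)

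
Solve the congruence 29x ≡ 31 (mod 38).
x ≡ 5 (mod 38)

gcd(29, 38) = 1, which divides 31, so solutions exist.
Find 29^(-1) mod 38 by the extended Euclidean algorithm:
38 = 1 × 29 + 9  ⟹  9 = (1)·38 + (-1)·29
29 = 3 × 9 + 2  ⟹  2 = (-3)·38 + (4)·29
9 = 4 × 2 + 1  ⟹  1 = (13)·38 + (-17)·29
So (-17)·29 ≡ 1 (mod 38), i.e. 29^(-1) ≡ -17 ≡ 21 (mod 38).
x ≡ 21 × 31 = 651 ≡ 5 (mod 38).
Check: 29 × 5 = 145 ≡ 31 (mod 38).
Unique solution: x ≡ 5 (mod 38)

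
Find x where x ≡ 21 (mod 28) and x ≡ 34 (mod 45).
889

Using Chinese Remainder Theorem:
M = 28 × 45 = 1260
M1 = 45, M2 = 28
y1 = 45^(-1) mod 28 = 5
y2 = 28^(-1) mod 45 = 37
x = (21×45×5 + 34×28×37) mod 1260 = 889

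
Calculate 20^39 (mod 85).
45

Repeated squaring. Binary of 39 = 100111.
20^1 ≡ 20 (mod 85); 20^2 ≡ 60 (mod 85); 20^4 ≡ 30 (mod 85); 20^8 ≡ 50 (mod 85); 20^16 ≡ 35 (mod 85); 20^32 ≡ 35 (mod 85)
20^39 = 20^1 × 20^2 × 20^4 × 20^32 ≡ 45 (mod 85)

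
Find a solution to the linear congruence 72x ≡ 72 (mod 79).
x ≡ 1 (mod 79)

gcd(72, 79) = 1, which divides 72, so solutions exist.
Find 72^(-1) mod 79 by the extended Euclidean algorithm:
79 = 1 × 72 + 7  ⟹  7 = (1)·79 + (-1)·72
72 = 10 × 7 + 2  ⟹  2 = (-10)·79 + (11)·72
7 = 3 × 2 + 1  ⟹  1 = (31)·79 + (-34)·72
So (-34)·72 ≡ 1 (mod 79), i.e. 72^(-1) ≡ -34 ≡ 45 (mod 79).
x ≡ 45 × 72 = 3240 ≡ 1 (mod 79).
Check: 72 × 1 = 72 ≡ 72 (mod 79).
Unique solution: x ≡ 1 (mod 79)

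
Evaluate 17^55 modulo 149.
73

Repeated squaring. Binary of 55 = 110111.
17^1 ≡ 17 (mod 149); 17^2 ≡ 140 (mod 149); 17^4 ≡ 81 (mod 149); 17^8 ≡ 5 (mod 149); 17^16 ≡ 25 (mod 149); 17^32 ≡ 29 (mod 149)
17^55 = 17^1 × 17^2 × 17^4 × 17^16 × 17^32 ≡ 73 (mod 149)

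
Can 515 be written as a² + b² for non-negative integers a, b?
Not possible

Factorization: 515 = 5 × 103
By Fermat: n is sum of two squares iff every prime p ≡ 3 (mod 4) appears to even power.
Prime(s) ≡ 3 (mod 4) with odd exponent: [(103, 1)]
Therefore 515 cannot be expressed as a² + b².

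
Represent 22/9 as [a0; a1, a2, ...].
[2; 2, 4]

Euclidean algorithm steps:
22 = 2 × 9 + 4
9 = 2 × 4 + 1
4 = 4 × 1 + 0
Continued fraction: [2; 2, 4]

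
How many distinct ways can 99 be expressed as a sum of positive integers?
169229875

p(n) counts ways to write n as a sum of positive integers (order ignored).
Euler's pentagonal recurrence: p(k) = p(k-1) + p(k-2) - p(k-5) - p(k-7) + p(k-12) + p(k-15) - ... (offsets j(3j∓1)/2, signs ++--, p(0)=1, p(<0)=0).
DP table for k = 0..98: p(0)=1, p(1)=1, p(2)=2, p(3)=3, p(4)=5, p(5)=7, p(6)=11, p(7)=15, p(8)=22, p(9)=30, p(10)=42, p(11)=56, p(12)=77, p(13)=101, p(14)=135, p(15)=176, p(16)=231, p(17)=297, p(18)=385, p(19)=490, p(20)=627, p(21)=792, p(22)=1002, p(23)=1255, p(24)=1575, p(25)=1958, p(26)=2436, p(27)=3010, p(28)=3718, p(29)=4565, p(30)=5604, p(31)=6842, p(32)=8349, p(33)=10143, p(34)=12310, p(35)=14883, p(36)=17977, p(37)=21637, p(38)=26015, p(39)=31185, p(40)=37338, p(41)=44583, p(42)=53174, p(43)=63261, p(44)=75175, p(45)=89134, p(46)=105558, p(47)=124754, p(48)=147273, p(49)=173525, p(50)=204226, p(51)=239943, p(52)=281589, p(53)=329931, p(54)=386155, p(55)=451276, p(56)=526823, p(57)=614154, p(58)=715220, p(59)=831820, p(60)=966467, p(61)=1121505, p(62)=1300156, p(63)=1505499, p(64)=1741630, p(65)=2012558, p(66)=2323520, p(67)=2679689, p(68)=3087735, p(69)=3554345, p(70)=4087968, p(71)=4697205, p(72)=5392783, p(73)=6185689, p(74)=7089500, p(75)=8118264, p(76)=9289091, p(77)=10619863, p(78)=12132164, p(79)=13848650, p(80)=15796476, p(81)=18004327, p(82)=20506255, p(83)=23338469, p(84)=26543660, p(85)=30167357, p(86)=34262962, p(87)=38887673, p(88)=44108109, p(89)=49995925, p(90)=56634173, p(91)=64112359, p(92)=72533807, p(93)=82010177, p(94)=92669720, p(95)=104651419, p(96)=118114304, p(97)=133230930, p(98)=150198136.
Final step: p(99) = p(98) + p(97) - p(94) - p(92) + p(87) + p(84) - p(77) - p(73) + p(64) + p(59) - p(48) - p(42) + p(29) + p(22) - p(7)
= 150198136 + 133230930 - 92669720 - 72533807 + 38887673 + 26543660 - 10619863 - 6185689 + 1741630 + 831820 - 147273 - 53174 + 4565 + 1002 - 15
= 169229875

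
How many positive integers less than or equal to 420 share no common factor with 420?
96

420 = 2^2 × 3 × 5 × 7
φ(n) = n × ∏(1 - 1/p) for each prime p dividing n
φ(420) = 420 × (1 - 1/2) × (1 - 1/3) × (1 - 1/5) × (1 - 1/7) = 96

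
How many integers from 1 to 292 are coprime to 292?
144

292 = 2^2 × 73
φ(n) = n × ∏(1 - 1/p) for each prime p dividing n
φ(292) = 292 × (1 - 1/2) × (1 - 1/73) = 144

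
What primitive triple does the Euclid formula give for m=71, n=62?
(1197, 8804, 8885)

Euclid's formula: a = m² - n², b = 2mn, c = m² + n²
m = 71, n = 62
a = 71² - 62² = 5041 - 3844 = 1197
b = 2 × 71 × 62 = 8804
c = 71² + 62² = 5041 + 3844 = 8885
Verification: 1197² + 8804² = 1432809 + 77510416 = 78943225 = 8885² ✓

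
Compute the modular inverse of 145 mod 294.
73

gcd(145, 294) = 1, so the inverse exists.
Extended Euclidean algorithm on (294, 145):
294 = 2 × 145 + 4  ⟹  4 = (1)·294 + (-2)·145
145 = 36 × 4 + 1  ⟹  1 = (-36)·294 + (73)·145
So (73)·145 ≡ 1 (mod 294), i.e. 145^(-1) ≡ 73 (mod 294).
Check: 145 × 73 = 10585 ≡ 1 (mod 294)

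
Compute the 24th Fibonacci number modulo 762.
648

Matrix identity: Q^n = [[F_(n+1), F_n], [F_n, F_(n-1)]] with Q = [[1,1],[1,0]].
n = 24 = 11000₂. Square-and-multiply, entries mod 762:
Q^1 = [[1,1],[1,0]]
Q^3 = (Q^1)²·Q = [[3,2],[2,1]]
Q^6 = (Q^3)² = [[13,8],[8,5]]
Q^12 = (Q^6)² = [[233,144],[144,89]]
Q^24 = (Q^12)² = [[349,648],[648,463]]
F_24 mod 762 = Q^24[0][1] = 648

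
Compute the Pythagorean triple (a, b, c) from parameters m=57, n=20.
(2849, 2280, 3649)

Euclid's formula: a = m² - n², b = 2mn, c = m² + n²
m = 57, n = 20
a = 57² - 20² = 3249 - 400 = 2849
b = 2 × 57 × 20 = 2280
c = 57² + 20² = 3249 + 400 = 3649
Verification: 2849² + 2280² = 8116801 + 5198400 = 13315201 = 3649² ✓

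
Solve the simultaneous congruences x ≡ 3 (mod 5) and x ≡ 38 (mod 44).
38

Using Chinese Remainder Theorem:
M = 5 × 44 = 220
M1 = 44, M2 = 5
y1 = 44^(-1) mod 5 = 4
y2 = 5^(-1) mod 44 = 9
x = (3×44×4 + 38×5×9) mod 220 = 38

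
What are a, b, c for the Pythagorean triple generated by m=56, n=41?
(1455, 4592, 4817)

Euclid's formula: a = m² - n², b = 2mn, c = m² + n²
m = 56, n = 41
a = 56² - 41² = 3136 - 1681 = 1455
b = 2 × 56 × 41 = 4592
c = 56² + 41² = 3136 + 1681 = 4817
Verification: 1455² + 4592² = 2117025 + 21086464 = 23203489 = 4817² ✓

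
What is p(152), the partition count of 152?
49686288421

p(n) counts ways to write n as a sum of positive integers (order ignored).
Euler's pentagonal recurrence: p(k) = p(k-1) + p(k-2) - p(k-5) - p(k-7) + p(k-12) + p(k-15) - ... (offsets j(3j∓1)/2, signs ++--, p(0)=1, p(<0)=0).
DP table for k = 0..151: p(0)=1, p(1)=1, p(2)=2, p(3)=3, p(4)=5, p(5)=7, p(6)=11, p(7)=15, p(8)=22, p(9)=30, p(10)=42, p(11)=56, p(12)=77, p(13)=101, p(14)=135, p(15)=176, p(16)=231, p(17)=297, p(18)=385, p(19)=490, p(20)=627, p(21)=792, p(22)=1002, p(23)=1255, p(24)=1575, p(25)=1958, p(26)=2436, p(27)=3010, p(28)=3718, p(29)=4565, p(30)=5604, p(31)=6842, p(32)=8349, p(33)=10143, p(34)=12310, p(35)=14883, p(36)=17977, p(37)=21637, p(38)=26015, p(39)=31185, p(40)=37338, p(41)=44583, p(42)=53174, p(43)=63261, p(44)=75175, p(45)=89134, p(46)=105558, p(47)=124754, p(48)=147273, p(49)=173525, p(50)=204226, p(51)=239943, p(52)=281589, p(53)=329931, p(54)=386155, p(55)=451276, p(56)=526823, p(57)=614154, p(58)=715220, p(59)=831820, p(60)=966467, p(61)=1121505, p(62)=1300156, p(63)=1505499, p(64)=1741630, p(65)=2012558, p(66)=2323520, p(67)=2679689, p(68)=3087735, p(69)=3554345, p(70)=4087968, p(71)=4697205, p(72)=5392783, p(73)=6185689, p(74)=7089500, p(75)=8118264, p(76)=9289091, p(77)=10619863, p(78)=12132164, p(79)=13848650, p(80)=15796476, p(81)=18004327, p(82)=20506255, p(83)=23338469, p(84)=26543660, p(85)=30167357, p(86)=34262962, p(87)=38887673, p(88)=44108109, p(89)=49995925, p(90)=56634173, p(91)=64112359, p(92)=72533807, p(93)=82010177, p(94)=92669720, p(95)=104651419, p(96)=118114304, p(97)=133230930, p(98)=150198136, p(99)=169229875, p(100)=190569292, p(101)=214481126, p(102)=241265379, p(103)=271248950, p(104)=304801365, p(105)=342325709, p(106)=384276336, p(107)=431149389, p(108)=483502844, p(109)=541946240, p(110)=607163746, p(111)=679903203, p(112)=761002156, p(113)=851376628, p(114)=952050665, p(115)=1064144451, p(116)=1188908248, p(117)=1327710076, p(118)=1482074143, p(119)=1653668665, p(120)=1844349560, p(121)=2056148051, p(122)=2291320912, p(123)=2552338241, p(124)=2841940500, p(125)=3163127352, p(126)=3519222692, p(127)=3913864295, p(128)=4351078600, p(129)=4835271870, p(130)=5371315400, p(131)=5964539504, p(132)=6620830889, p(133)=7346629512, p(134)=8149040695, p(135)=9035836076, p(136)=10015581680, p(137)=11097645016, p(138)=12292341831, p(139)=13610949895, p(140)=15065878135, p(141)=16670689208, p(142)=18440293320, p(143)=20390982757, p(144)=22540654445, p(145)=24908858009, p(146)=27517052599, p(147)=30388671978, p(148)=33549419497, p(149)=37027355200, p(150)=40853235313, p(151)=45060624582.
Final step: p(152) = p(151) + p(150) - p(147) - p(145) + p(140) + p(137) - p(130) - p(126) + p(117) + p(112) - p(101) - p(95) + p(82) + p(75) - p(60) - p(52) + p(35) + p(26) - p(7)
= 45060624582 + 40853235313 - 30388671978 - 24908858009 + 15065878135 + 11097645016 - 5371315400 - 3519222692 + 1327710076 + 761002156 - 214481126 - 104651419 + 20506255 + 8118264 - 966467 - 281589 + 14883 + 2436 - 15
= 49686288421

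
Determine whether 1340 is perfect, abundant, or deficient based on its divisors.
abundant

Proper divisors of 1340: sum = 1 + 2 + 4 + 5 + 10 + 20 + 67 + 134 + 268 + 335 + 670 = 1516
Since 1516 > 1340, 1340 is abundant.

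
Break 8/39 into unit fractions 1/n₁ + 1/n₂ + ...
1/5 + 1/195

Greedy algorithm:
8/39: ceiling(39/8) = 5, use 1/5
1/195: ceiling(195/1) = 195, use 1/195
Result: 8/39 = 1/5 + 1/195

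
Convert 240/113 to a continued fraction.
[2; 8, 14]

Euclidean algorithm steps:
240 = 2 × 113 + 14
113 = 8 × 14 + 1
14 = 14 × 1 + 0
Continued fraction: [2; 8, 14]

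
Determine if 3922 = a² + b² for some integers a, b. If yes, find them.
21² + 59² (a=21, b=59)

Factorization: 3922 = 2 × 37 × 53
By Fermat: n is sum of two squares iff every prime p ≡ 3 (mod 4) appears to even power.
All primes ≡ 3 (mod 4) appear to even power.
Search a = 0, 1, 2, … for 3922 - a² a perfect square: first hit at a = 21: 3922 - 441 = 3481 = 59².
3922 = 21² + 59² = 441 + 3481 ✓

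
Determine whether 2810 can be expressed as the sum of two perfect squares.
1² + 53² (a=1, b=53)

Factorization: 2810 = 2 × 5 × 281
By Fermat: n is sum of two squares iff every prime p ≡ 3 (mod 4) appears to even power.
All primes ≡ 3 (mod 4) appear to even power.
Search a = 0, 1, 2, … for 2810 - a² a perfect square: first hit at a = 1: 2810 - 1 = 2809 = 53².
2810 = 1² + 53² = 1 + 2809 ✓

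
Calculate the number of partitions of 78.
12132164

p(n) counts ways to write n as a sum of positive integers (order ignored).
Euler's pentagonal recurrence: p(k) = p(k-1) + p(k-2) - p(k-5) - p(k-7) + p(k-12) + p(k-15) - ... (offsets j(3j∓1)/2, signs ++--, p(0)=1, p(<0)=0).
DP table for k = 0..77: p(0)=1, p(1)=1, p(2)=2, p(3)=3, p(4)=5, p(5)=7, p(6)=11, p(7)=15, p(8)=22, p(9)=30, p(10)=42, p(11)=56, p(12)=77, p(13)=101, p(14)=135, p(15)=176, p(16)=231, p(17)=297, p(18)=385, p(19)=490, p(20)=627, p(21)=792, p(22)=1002, p(23)=1255, p(24)=1575, p(25)=1958, p(26)=2436, p(27)=3010, p(28)=3718, p(29)=4565, p(30)=5604, p(31)=6842, p(32)=8349, p(33)=10143, p(34)=12310, p(35)=14883, p(36)=17977, p(37)=21637, p(38)=26015, p(39)=31185, p(40)=37338, p(41)=44583, p(42)=53174, p(43)=63261, p(44)=75175, p(45)=89134, p(46)=105558, p(47)=124754, p(48)=147273, p(49)=173525, p(50)=204226, p(51)=239943, p(52)=281589, p(53)=329931, p(54)=386155, p(55)=451276, p(56)=526823, p(57)=614154, p(58)=715220, p(59)=831820, p(60)=966467, p(61)=1121505, p(62)=1300156, p(63)=1505499, p(64)=1741630, p(65)=2012558, p(66)=2323520, p(67)=2679689, p(68)=3087735, p(69)=3554345, p(70)=4087968, p(71)=4697205, p(72)=5392783, p(73)=6185689, p(74)=7089500, p(75)=8118264, p(76)=9289091, p(77)=10619863.
Final step: p(78) = p(77) + p(76) - p(73) - p(71) + p(66) + p(63) - p(56) - p(52) + p(43) + p(38) - p(27) - p(21) + p(8) + p(1)
= 10619863 + 9289091 - 6185689 - 4697205 + 2323520 + 1505499 - 526823 - 281589 + 63261 + 26015 - 3010 - 792 + 22 + 1
= 12132164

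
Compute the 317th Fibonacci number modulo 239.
158

Matrix identity: Q^n = [[F_(n+1), F_n], [F_n, F_(n-1)]] with Q = [[1,1],[1,0]].
n = 317 = 100111101₂. Square-and-multiply, entries mod 239:
Q^1 = [[1,1],[1,0]]
Q^2 = (Q^1)² = [[2,1],[1,1]]
Q^4 = (Q^2)² = [[5,3],[3,2]]
Q^9 = (Q^4)²·Q = [[55,34],[34,21]]
Q^19 = (Q^9)²·Q = [[73,118],[118,194]]
Q^39 = (Q^19)²·Q = [[91,133],[133,197]]
Q^79 = (Q^39)²·Q = [[222,158],[158,64]]
Q^158 = (Q^79)² = [[158,17],[17,141]]
Q^317 = (Q^158)²·Q = [[222,158],[158,64]]
F_317 mod 239 = Q^317[0][1] = 158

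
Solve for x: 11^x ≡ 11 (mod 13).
1

Baby-step giant-step with step n = ⌈√13⌉ = 4.
Baby steps 11^j mod 13 (j:value) for j=0..3: 0:1, 1:11, 2:4, 3:5.
h = 11 is already in the table at j=1, so x = 1.
Check: 11^1 ≡ 11 (mod 13).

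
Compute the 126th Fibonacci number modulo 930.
8

Matrix identity: Q^n = [[F_(n+1), F_n], [F_n, F_(n-1)]] with Q = [[1,1],[1,0]].
n = 126 = 1111110₂. Square-and-multiply, entries mod 930:
Q^1 = [[1,1],[1,0]]
Q^3 = (Q^1)²·Q = [[3,2],[2,1]]
Q^7 = (Q^3)²·Q = [[21,13],[13,8]]
Q^15 = (Q^7)²·Q = [[57,610],[610,377]]
Q^31 = (Q^15)²·Q = [[249,559],[559,620]]
Q^63 = (Q^31)²·Q = [[3,622],[622,311]]
Q^126 = (Q^63)² = [[13,8],[8,5]]
F_126 mod 930 = Q^126[0][1] = 8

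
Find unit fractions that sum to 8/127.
1/16 + 1/2032

Greedy algorithm:
8/127: ceiling(127/8) = 16, use 1/16
1/2032: ceiling(2032/1) = 2032, use 1/2032
Result: 8/127 = 1/16 + 1/2032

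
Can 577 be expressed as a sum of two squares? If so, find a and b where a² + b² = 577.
1² + 24² (a=1, b=24)

Factorization: 577 = 577
By Fermat: n is sum of two squares iff every prime p ≡ 3 (mod 4) appears to even power.
All primes ≡ 3 (mod 4) appear to even power.
Search a = 0, 1, 2, … for 577 - a² a perfect square: first hit at a = 1: 577 - 1 = 576 = 24².
577 = 1² + 24² = 1 + 576 ✓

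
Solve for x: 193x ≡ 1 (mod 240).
97

gcd(193, 240) = 1, so the inverse exists.
Extended Euclidean algorithm on (240, 193):
240 = 1 × 193 + 47  ⟹  47 = (1)·240 + (-1)·193
193 = 4 × 47 + 5  ⟹  5 = (-4)·240 + (5)·193
47 = 9 × 5 + 2  ⟹  2 = (37)·240 + (-46)·193
5 = 2 × 2 + 1  ⟹  1 = (-78)·240 + (97)·193
So (97)·193 ≡ 1 (mod 240), i.e. 193^(-1) ≡ 97 (mod 240).
Check: 193 × 97 = 18721 ≡ 1 (mod 240)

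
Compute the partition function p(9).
30

p(n) counts ways to write n as a sum of positive integers (order ignored).
Examples: 9; 8 + 1; 7 + 2; 7 + 1 + 1; 6 + 3; ... (30 total)
p(9) = 30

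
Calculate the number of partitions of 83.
23338469

p(n) counts ways to write n as a sum of positive integers (order ignored).
Euler's pentagonal recurrence: p(k) = p(k-1) + p(k-2) - p(k-5) - p(k-7) + p(k-12) + p(k-15) - ... (offsets j(3j∓1)/2, signs ++--, p(0)=1, p(<0)=0).
DP table for k = 0..82: p(0)=1, p(1)=1, p(2)=2, p(3)=3, p(4)=5, p(5)=7, p(6)=11, p(7)=15, p(8)=22, p(9)=30, p(10)=42, p(11)=56, p(12)=77, p(13)=101, p(14)=135, p(15)=176, p(16)=231, p(17)=297, p(18)=385, p(19)=490, p(20)=627, p(21)=792, p(22)=1002, p(23)=1255, p(24)=1575, p(25)=1958, p(26)=2436, p(27)=3010, p(28)=3718, p(29)=4565, p(30)=5604, p(31)=6842, p(32)=8349, p(33)=10143, p(34)=12310, p(35)=14883, p(36)=17977, p(37)=21637, p(38)=26015, p(39)=31185, p(40)=37338, p(41)=44583, p(42)=53174, p(43)=63261, p(44)=75175, p(45)=89134, p(46)=105558, p(47)=124754, p(48)=147273, p(49)=173525, p(50)=204226, p(51)=239943, p(52)=281589, p(53)=329931, p(54)=386155, p(55)=451276, p(56)=526823, p(57)=614154, p(58)=715220, p(59)=831820, p(60)=966467, p(61)=1121505, p(62)=1300156, p(63)=1505499, p(64)=1741630, p(65)=2012558, p(66)=2323520, p(67)=2679689, p(68)=3087735, p(69)=3554345, p(70)=4087968, p(71)=4697205, p(72)=5392783, p(73)=6185689, p(74)=7089500, p(75)=8118264, p(76)=9289091, p(77)=10619863, p(78)=12132164, p(79)=13848650, p(80)=15796476, p(81)=18004327, p(82)=20506255.
Final step: p(83) = p(82) + p(81) - p(78) - p(76) + p(71) + p(68) - p(61) - p(57) + p(48) + p(43) - p(32) - p(26) + p(13) + p(6)
= 20506255 + 18004327 - 12132164 - 9289091 + 4697205 + 3087735 - 1121505 - 614154 + 147273 + 63261 - 8349 - 2436 + 101 + 11
= 23338469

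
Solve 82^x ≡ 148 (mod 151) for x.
36

Baby-step giant-step with step n = ⌈√151⌉ = 13.
Baby steps 82^j mod 151 (j:value) for j=0..12: 0:1, 1:82, 2:80, 3:67, 4:58, 5:75, 6:110, 7:111, 8:42, 9:122, 10:38, 11:96, 12:20.
Giant-step multiplier: 82^(-13) ≡ 82^(150-13) = 82^137 ≡ 115 (mod 151).
Giant steps γ_i = 148·115^i mod 151: γ_0=148, γ_1=108, γ_2=38 (in table at j=10).
x = i·n + j = 2·13 + 10 = 36.
Check: 82^36 ≡ 148 (mod 151).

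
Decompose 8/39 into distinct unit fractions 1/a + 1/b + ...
1/5 + 1/195

Greedy algorithm:
8/39: ceiling(39/8) = 5, use 1/5
1/195: ceiling(195/1) = 195, use 1/195
Result: 8/39 = 1/5 + 1/195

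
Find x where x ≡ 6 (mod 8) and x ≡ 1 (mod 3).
22

Using Chinese Remainder Theorem:
M = 8 × 3 = 24
M1 = 3, M2 = 8
y1 = 3^(-1) mod 8 = 3
y2 = 8^(-1) mod 3 = 2
x = (6×3×3 + 1×8×2) mod 24 = 22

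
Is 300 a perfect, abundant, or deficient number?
abundant

Proper divisors of 300: sum = 1 + 2 + 3 + 4 + 5 + 6 + 10 + 12 + ... + 60 + 75 + 100 + 150 (17 divisors) = 568
Since 568 > 300, 300 is abundant.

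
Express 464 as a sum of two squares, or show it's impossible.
8² + 20² (a=8, b=20)

Factorization: 464 = 2^4 × 29
By Fermat: n is sum of two squares iff every prime p ≡ 3 (mod 4) appears to even power.
All primes ≡ 3 (mod 4) appear to even power.
Search a = 0, 1, 2, … for 464 - a² a perfect square: first hit at a = 8: 464 - 64 = 400 = 20².
464 = 8² + 20² = 64 + 400 ✓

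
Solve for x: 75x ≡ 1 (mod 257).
24

gcd(75, 257) = 1, so the inverse exists.
Extended Euclidean algorithm on (257, 75):
257 = 3 × 75 + 32  ⟹  32 = (1)·257 + (-3)·75
75 = 2 × 32 + 11  ⟹  11 = (-2)·257 + (7)·75
32 = 2 × 11 + 10  ⟹  10 = (5)·257 + (-17)·75
11 = 1 × 10 + 1  ⟹  1 = (-7)·257 + (24)·75
So (24)·75 ≡ 1 (mod 257), i.e. 75^(-1) ≡ 24 (mod 257).
Check: 75 × 24 = 1800 ≡ 1 (mod 257)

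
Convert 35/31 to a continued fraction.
[1; 7, 1, 3]

Euclidean algorithm steps:
35 = 1 × 31 + 4
31 = 7 × 4 + 3
4 = 1 × 3 + 1
3 = 3 × 1 + 0
Continued fraction: [1; 7, 1, 3]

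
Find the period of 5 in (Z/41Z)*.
20

41 is prime, so ord(5) divides φ(41) = 40.
Divisors of 40: 1, 2, 4, 5, 8, 10, 20, 40.
Repeated squaring: 5^1 ≡ 5, 5^2 ≡ 25, 5^4 ≡ 10, 5^8 ≡ 18, 5^16 ≡ 37, 5^32 ≡ 16 (mod 41).
Test 5^d mod 41 for each divisor d in increasing order:
5^1 ≡ 5
5^2 ≡ 25
5^4 ≡ 10
5^5 = 5^4·5^1 ≡ 9
5^8 ≡ 18
5^10 = 5^8·5^2 ≡ 40
5^20 = 5^16·5^4 ≡ 1  ← first divisor giving 1
The order is 20.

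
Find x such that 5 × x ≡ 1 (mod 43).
26

gcd(5, 43) = 1, so the inverse exists.
Extended Euclidean algorithm on (43, 5):
43 = 8 × 5 + 3  ⟹  3 = (1)·43 + (-8)·5
5 = 1 × 3 + 2  ⟹  2 = (-1)·43 + (9)·5
3 = 1 × 2 + 1  ⟹  1 = (2)·43 + (-17)·5
So (-17)·5 ≡ 1 (mod 43), i.e. 5^(-1) ≡ -17 ≡ 26 (mod 43).
Check: 5 × 26 = 130 ≡ 1 (mod 43)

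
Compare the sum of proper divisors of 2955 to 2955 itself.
deficient

Proper divisors of 2955: sum = 1 + 3 + 5 + 15 + 197 + 591 + 985 = 1797
Since 1797 < 2955, 2955 is deficient.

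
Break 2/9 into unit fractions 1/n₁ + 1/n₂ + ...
1/5 + 1/45

Greedy algorithm:
2/9: ceiling(9/2) = 5, use 1/5
1/45: ceiling(45/1) = 45, use 1/45
Result: 2/9 = 1/5 + 1/45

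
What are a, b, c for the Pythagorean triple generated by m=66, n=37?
(2987, 4884, 5725)

Euclid's formula: a = m² - n², b = 2mn, c = m² + n²
m = 66, n = 37
a = 66² - 37² = 4356 - 1369 = 2987
b = 2 × 66 × 37 = 4884
c = 66² + 37² = 4356 + 1369 = 5725
Verification: 2987² + 4884² = 8922169 + 23853456 = 32775625 = 5725² ✓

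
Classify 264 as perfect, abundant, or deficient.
abundant

Proper divisors of 264: sum = 1 + 2 + 3 + 4 + 6 + 8 + 11 + 12 + 22 + 24 + 33 + 44 + 66 + 88 + 132 = 456
Since 456 > 264, 264 is abundant.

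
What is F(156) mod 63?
18

Matrix identity: Q^n = [[F_(n+1), F_n], [F_n, F_(n-1)]] with Q = [[1,1],[1,0]].
n = 156 = 10011100₂. Square-and-multiply, entries mod 63:
Q^1 = [[1,1],[1,0]]
Q^2 = (Q^1)² = [[2,1],[1,1]]
Q^4 = (Q^2)² = [[5,3],[3,2]]
Q^9 = (Q^4)²·Q = [[55,34],[34,21]]
Q^19 = (Q^9)²·Q = [[24,23],[23,1]]
Q^39 = (Q^19)²·Q = [[42,34],[34,8]]
Q^78 = (Q^39)² = [[22,62],[62,23]]
Q^156 = (Q^78)² = [[44,18],[18,26]]
F_156 mod 63 = Q^156[0][1] = 18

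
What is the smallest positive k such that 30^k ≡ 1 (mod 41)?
40

41 is prime, so ord(30) divides φ(41) = 40.
Divisors of 40: 1, 2, 4, 5, 8, 10, 20, 40.
Repeated squaring: 30^1 ≡ 30, 30^2 ≡ 39, 30^4 ≡ 4, 30^8 ≡ 16, 30^16 ≡ 10, 30^32 ≡ 18 (mod 41).
Test 30^d mod 41 for each divisor d in increasing order:
30^1 ≡ 30
30^2 ≡ 39
30^4 ≡ 4
30^5 = 30^4·30^1 ≡ 38
30^8 ≡ 16
30^10 = 30^8·30^2 ≡ 9
30^20 = 30^16·30^4 ≡ 40
30^40 = 30^32·30^8 ≡ 1  ← first divisor giving 1
The order is 40.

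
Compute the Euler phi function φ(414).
132

414 = 2 × 3^2 × 23
φ(n) = n × ∏(1 - 1/p) for each prime p dividing n
φ(414) = 414 × (1 - 1/2) × (1 - 1/3) × (1 - 1/23) = 132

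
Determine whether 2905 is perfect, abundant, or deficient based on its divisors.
deficient

Proper divisors of 2905: sum = 1 + 5 + 7 + 35 + 83 + 415 + 581 = 1127
Since 1127 < 2905, 2905 is deficient.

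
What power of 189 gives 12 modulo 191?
186

Baby-step giant-step with step n = ⌈√191⌉ = 14.
Baby steps 189^j mod 191 (j:value) for j=0..13: 0:1, 1:189, 2:4, 3:183, 4:16, 5:159, 6:64, 7:63, 8:65, 9:61, 10:69, 11:53, 12:85, 13:21.
Giant-step multiplier: 189^(-14) ≡ 189^(190-14) = 189^176 ≡ 50 (mod 191).
Giant steps γ_i = 12·50^i mod 191: γ_0=12, γ_1=27, γ_2=13, γ_3=77, γ_4=30, γ_5=163, γ_6=128, γ_7=97, γ_8=75, γ_9=121, γ_10=129, γ_11=147, γ_12=92, γ_13=16 (in table at j=4).
x = i·n + j = 13·14 + 4 = 186.
Check: 189^186 ≡ 12 (mod 191).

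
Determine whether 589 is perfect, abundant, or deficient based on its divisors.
deficient

Proper divisors of 589: sum = 1 + 19 + 31 = 51
Since 51 < 589, 589 is deficient.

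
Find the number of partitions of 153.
54770336324

p(n) counts ways to write n as a sum of positive integers (order ignored).
Euler's pentagonal recurrence: p(k) = p(k-1) + p(k-2) - p(k-5) - p(k-7) + p(k-12) + p(k-15) - ... (offsets j(3j∓1)/2, signs ++--, p(0)=1, p(<0)=0).
DP table for k = 0..152: p(0)=1, p(1)=1, p(2)=2, p(3)=3, p(4)=5, p(5)=7, p(6)=11, p(7)=15, p(8)=22, p(9)=30, p(10)=42, p(11)=56, p(12)=77, p(13)=101, p(14)=135, p(15)=176, p(16)=231, p(17)=297, p(18)=385, p(19)=490, p(20)=627, p(21)=792, p(22)=1002, p(23)=1255, p(24)=1575, p(25)=1958, p(26)=2436, p(27)=3010, p(28)=3718, p(29)=4565, p(30)=5604, p(31)=6842, p(32)=8349, p(33)=10143, p(34)=12310, p(35)=14883, p(36)=17977, p(37)=21637, p(38)=26015, p(39)=31185, p(40)=37338, p(41)=44583, p(42)=53174, p(43)=63261, p(44)=75175, p(45)=89134, p(46)=105558, p(47)=124754, p(48)=147273, p(49)=173525, p(50)=204226, p(51)=239943, p(52)=281589, p(53)=329931, p(54)=386155, p(55)=451276, p(56)=526823, p(57)=614154, p(58)=715220, p(59)=831820, p(60)=966467, p(61)=1121505, p(62)=1300156, p(63)=1505499, p(64)=1741630, p(65)=2012558, p(66)=2323520, p(67)=2679689, p(68)=3087735, p(69)=3554345, p(70)=4087968, p(71)=4697205, p(72)=5392783, p(73)=6185689, p(74)=7089500, p(75)=8118264, p(76)=9289091, p(77)=10619863, p(78)=12132164, p(79)=13848650, p(80)=15796476, p(81)=18004327, p(82)=20506255, p(83)=23338469, p(84)=26543660, p(85)=30167357, p(86)=34262962, p(87)=38887673, p(88)=44108109, p(89)=49995925, p(90)=56634173, p(91)=64112359, p(92)=72533807, p(93)=82010177, p(94)=92669720, p(95)=104651419, p(96)=118114304, p(97)=133230930, p(98)=150198136, p(99)=169229875, p(100)=190569292, p(101)=214481126, p(102)=241265379, p(103)=271248950, p(104)=304801365, p(105)=342325709, p(106)=384276336, p(107)=431149389, p(108)=483502844, p(109)=541946240, p(110)=607163746, p(111)=679903203, p(112)=761002156, p(113)=851376628, p(114)=952050665, p(115)=1064144451, p(116)=1188908248, p(117)=1327710076, p(118)=1482074143, p(119)=1653668665, p(120)=1844349560, p(121)=2056148051, p(122)=2291320912, p(123)=2552338241, p(124)=2841940500, p(125)=3163127352, p(126)=3519222692, p(127)=3913864295, p(128)=4351078600, p(129)=4835271870, p(130)=5371315400, p(131)=5964539504, p(132)=6620830889, p(133)=7346629512, p(134)=8149040695, p(135)=9035836076, p(136)=10015581680, p(137)=11097645016, p(138)=12292341831, p(139)=13610949895, p(140)=15065878135, p(141)=16670689208, p(142)=18440293320, p(143)=20390982757, p(144)=22540654445, p(145)=24908858009, p(146)=27517052599, p(147)=30388671978, p(148)=33549419497, p(149)=37027355200, p(150)=40853235313, p(151)=45060624582, p(152)=49686288421.
Final step: p(153) = p(152) + p(151) - p(148) - p(146) + p(141) + p(138) - p(131) - p(127) + p(118) + p(113) - p(102) - p(96) + p(83) + p(76) - p(61) - p(53) + p(36) + p(27) - p(8)
= 49686288421 + 45060624582 - 33549419497 - 27517052599 + 16670689208 + 12292341831 - 5964539504 - 3913864295 + 1482074143 + 851376628 - 241265379 - 118114304 + 23338469 + 9289091 - 1121505 - 329931 + 17977 + 3010 - 22
= 54770336324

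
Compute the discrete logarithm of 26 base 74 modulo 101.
31

Baby-step giant-step with step n = ⌈√101⌉ = 11.
Baby steps 74^j mod 101 (j:value) for j=0..10: 0:1, 1:74, 2:22, 3:12, 4:80, 5:62, 6:43, 7:51, 8:37, 9:11, 10:6.
Giant-step multiplier: 74^(-11) ≡ 74^(100-11) = 74^89 ≡ 48 (mod 101).
Giant steps γ_i = 26·48^i mod 101: γ_0=26, γ_1=36, γ_2=11 (in table at j=9).
x = i·n + j = 2·11 + 9 = 31.
Check: 74^31 ≡ 26 (mod 101).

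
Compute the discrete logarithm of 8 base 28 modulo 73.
24

Baby-step giant-step with step n = ⌈√73⌉ = 9.
Baby steps 28^j mod 73 (j:value) for j=0..8: 0:1, 1:28, 2:54, 3:52, 4:69, 5:34, 6:3, 7:11, 8:16.
Giant-step multiplier: 28^(-9) ≡ 28^(72-9) = 28^63 ≡ 22 (mod 73).
Giant steps γ_i = 8·22^i mod 73: γ_0=8, γ_1=30, γ_2=3 (in table at j=6).
x = i·n + j = 2·9 + 6 = 24.
Check: 28^24 ≡ 8 (mod 73).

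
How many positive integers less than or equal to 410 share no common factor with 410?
160

410 = 2 × 5 × 41
φ(n) = n × ∏(1 - 1/p) for each prime p dividing n
φ(410) = 410 × (1 - 1/2) × (1 - 1/5) × (1 - 1/41) = 160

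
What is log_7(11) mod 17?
5

Baby-step giant-step with step n = ⌈√17⌉ = 5.
Baby steps 7^j mod 17 (j:value) for j=0..4: 0:1, 1:7, 2:15, 3:3, 4:4.
Giant-step multiplier: 7^(-5) ≡ 7^(16-5) = 7^11 ≡ 14 (mod 17).
Giant steps γ_i = 11·14^i mod 17: γ_0=11, γ_1=1 (in table at j=0).
x = i·n + j = 1·5 + 0 = 5.
Check: 7^5 ≡ 11 (mod 17).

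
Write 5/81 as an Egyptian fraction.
1/17 + 1/345 + 1/158355

Greedy algorithm:
5/81: ceiling(81/5) = 17, use 1/17
4/1377: ceiling(1377/4) = 345, use 1/345
1/158355: ceiling(158355/1) = 158355, use 1/158355
Result: 5/81 = 1/17 + 1/345 + 1/158355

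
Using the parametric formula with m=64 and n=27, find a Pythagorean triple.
(3367, 3456, 4825)

Euclid's formula: a = m² - n², b = 2mn, c = m² + n²
m = 64, n = 27
a = 64² - 27² = 4096 - 729 = 3367
b = 2 × 64 × 27 = 3456
c = 64² + 27² = 4096 + 729 = 4825
Verification: 3367² + 3456² = 11336689 + 11943936 = 23280625 = 4825² ✓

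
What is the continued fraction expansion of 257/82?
[3; 7, 2, 5]

Euclidean algorithm steps:
257 = 3 × 82 + 11
82 = 7 × 11 + 5
11 = 2 × 5 + 1
5 = 5 × 1 + 0
Continued fraction: [3; 7, 2, 5]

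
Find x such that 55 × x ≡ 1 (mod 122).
71

gcd(55, 122) = 1, so the inverse exists.
Extended Euclidean algorithm on (122, 55):
122 = 2 × 55 + 12  ⟹  12 = (1)·122 + (-2)·55
55 = 4 × 12 + 7  ⟹  7 = (-4)·122 + (9)·55
12 = 1 × 7 + 5  ⟹  5 = (5)·122 + (-11)·55
7 = 1 × 5 + 2  ⟹  2 = (-9)·122 + (20)·55
5 = 2 × 2 + 1  ⟹  1 = (23)·122 + (-51)·55
So (-51)·55 ≡ 1 (mod 122), i.e. 55^(-1) ≡ -51 ≡ 71 (mod 122).
Check: 55 × 71 = 3905 ≡ 1 (mod 122)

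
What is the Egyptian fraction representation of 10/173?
1/18 + 1/445 + 1/1385730

Greedy algorithm:
10/173: ceiling(173/10) = 18, use 1/18
7/3114: ceiling(3114/7) = 445, use 1/445
1/1385730: ceiling(1385730/1) = 1385730, use 1/1385730
Result: 10/173 = 1/18 + 1/445 + 1/1385730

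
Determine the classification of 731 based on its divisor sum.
deficient

Proper divisors of 731: sum = 1 + 17 + 43 = 61
Since 61 < 731, 731 is deficient.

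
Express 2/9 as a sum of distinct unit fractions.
1/5 + 1/45

Greedy algorithm:
2/9: ceiling(9/2) = 5, use 1/5
1/45: ceiling(45/1) = 45, use 1/45
Result: 2/9 = 1/5 + 1/45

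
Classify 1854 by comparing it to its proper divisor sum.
abundant

Proper divisors of 1854: sum = 1 + 2 + 3 + 6 + 9 + 18 + 103 + 206 + 309 + 618 + 927 = 2202
Since 2202 > 1854, 1854 is abundant.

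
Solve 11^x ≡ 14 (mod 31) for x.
14

Baby-step giant-step with step n = ⌈√31⌉ = 6.
Baby steps 11^j mod 31 (j:value) for j=0..5: 0:1, 1:11, 2:28, 3:29, 4:9, 5:6.
Giant-step multiplier: 11^(-6) ≡ 11^(30-6) = 11^24 ≡ 8 (mod 31).
Giant steps γ_i = 14·8^i mod 31: γ_0=14, γ_1=19, γ_2=28 (in table at j=2).
x = i·n + j = 2·6 + 2 = 14.
Check: 11^14 ≡ 14 (mod 31).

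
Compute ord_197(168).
98

197 is prime, so ord(168) divides φ(197) = 196.
Divisors of 196: 1, 2, 4, 7, 14, 28, 49, 98, 196.
Repeated squaring: 168^1 ≡ 168, 168^2 ≡ 53, 168^4 ≡ 51, 168^8 ≡ 40, 168^16 ≡ 24, 168^32 ≡ 182, 168^64 ≡ 28, 168^128 ≡ 193 (mod 197).
Test 168^d mod 197 for each divisor d in increasing order:
168^1 ≡ 168
168^2 ≡ 53
168^4 ≡ 51
168^7 = 168^4·168^2·168^1 ≡ 19
168^14 = 168^8·168^4·168^2 ≡ 164
168^28 = 168^16·168^8·168^4 ≡ 104
168^49 = 168^32·168^16·168^1 ≡ 196
168^98 = 168^64·168^32·168^2 ≡ 1  ← first divisor giving 1
The order is 98.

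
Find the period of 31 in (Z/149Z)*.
37

149 is prime, so ord(31) divides φ(149) = 148.
Divisors of 148: 1, 2, 4, 37, 74, 148.
Repeated squaring: 31^1 ≡ 31, 31^2 ≡ 67, 31^4 ≡ 19, 31^8 ≡ 63, 31^16 ≡ 95, 31^32 ≡ 85, 31^64 ≡ 73, 31^128 ≡ 114 (mod 149).
Test 31^d mod 149 for each divisor d in increasing order:
31^1 ≡ 31
31^2 ≡ 67
31^4 ≡ 19
31^37 = 31^32·31^4·31^1 ≡ 1  ← first divisor giving 1
The order is 37.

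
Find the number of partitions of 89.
49995925

p(n) counts ways to write n as a sum of positive integers (order ignored).
Euler's pentagonal recurrence: p(k) = p(k-1) + p(k-2) - p(k-5) - p(k-7) + p(k-12) + p(k-15) - ... (offsets j(3j∓1)/2, signs ++--, p(0)=1, p(<0)=0).
DP table for k = 0..88: p(0)=1, p(1)=1, p(2)=2, p(3)=3, p(4)=5, p(5)=7, p(6)=11, p(7)=15, p(8)=22, p(9)=30, p(10)=42, p(11)=56, p(12)=77, p(13)=101, p(14)=135, p(15)=176, p(16)=231, p(17)=297, p(18)=385, p(19)=490, p(20)=627, p(21)=792, p(22)=1002, p(23)=1255, p(24)=1575, p(25)=1958, p(26)=2436, p(27)=3010, p(28)=3718, p(29)=4565, p(30)=5604, p(31)=6842, p(32)=8349, p(33)=10143, p(34)=12310, p(35)=14883, p(36)=17977, p(37)=21637, p(38)=26015, p(39)=31185, p(40)=37338, p(41)=44583, p(42)=53174, p(43)=63261, p(44)=75175, p(45)=89134, p(46)=105558, p(47)=124754, p(48)=147273, p(49)=173525, p(50)=204226, p(51)=239943, p(52)=281589, p(53)=329931, p(54)=386155, p(55)=451276, p(56)=526823, p(57)=614154, p(58)=715220, p(59)=831820, p(60)=966467, p(61)=1121505, p(62)=1300156, p(63)=1505499, p(64)=1741630, p(65)=2012558, p(66)=2323520, p(67)=2679689, p(68)=3087735, p(69)=3554345, p(70)=4087968, p(71)=4697205, p(72)=5392783, p(73)=6185689, p(74)=7089500, p(75)=8118264, p(76)=9289091, p(77)=10619863, p(78)=12132164, p(79)=13848650, p(80)=15796476, p(81)=18004327, p(82)=20506255, p(83)=23338469, p(84)=26543660, p(85)=30167357, p(86)=34262962, p(87)=38887673, p(88)=44108109.
Final step: p(89) = p(88) + p(87) - p(84) - p(82) + p(77) + p(74) - p(67) - p(63) + p(54) + p(49) - p(38) - p(32) + p(19) + p(12)
= 44108109 + 38887673 - 26543660 - 20506255 + 10619863 + 7089500 - 2679689 - 1505499 + 386155 + 173525 - 26015 - 8349 + 490 + 77
= 49995925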